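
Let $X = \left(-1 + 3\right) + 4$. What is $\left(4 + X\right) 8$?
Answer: $80$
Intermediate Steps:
$X = 6$ ($X = 2 + 4 = 6$)
$\left(4 + X\right) 8 = \left(4 + 6\right) 8 = 10 \cdot 8 = 80$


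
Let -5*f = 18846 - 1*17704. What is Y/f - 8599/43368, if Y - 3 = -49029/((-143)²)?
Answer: -7826207737/38952400344 ≈ -0.20092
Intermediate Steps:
f = -1142/5 (f = -(18846 - 1*17704)/5 = -(18846 - 17704)/5 = -⅕*1142 = -1142/5 ≈ -228.40)
Y = 12318/20449 (Y = 3 - 49029/((-143)²) = 3 - 49029/20449 = 12318/20449 ≈ 0.60238)
Y/f - 8599/43368 = 12318/(20449*(-1142/5)) - 8599/43368 = (12318/20449)*(-5/1142) - 8599*1/43368 = -30795/11676379 - 8599/43368 = -7826207737/38952400344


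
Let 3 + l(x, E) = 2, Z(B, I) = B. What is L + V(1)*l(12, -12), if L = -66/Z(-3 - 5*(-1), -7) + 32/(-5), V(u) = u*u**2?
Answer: -202/5 ≈ -40.400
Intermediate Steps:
V(u) = u**3
L = -197/5 (L = -66/(-3 - 5*(-1)) + 32/(-5) = -66/(-3 + 5) + 32*(-1/5) = -66/2 - 32/5 = -66*1/2 - 32/5 = -33 - 32/5 = -197/5 ≈ -39.400)
l(x, E) = -1 (l(x, E) = -3 + 2 = -1)
L + V(1)*l(12, -12) = -197/5 + 1**3*(-1) = -197/5 + 1*(-1) = -197/5 - 1 = -202/5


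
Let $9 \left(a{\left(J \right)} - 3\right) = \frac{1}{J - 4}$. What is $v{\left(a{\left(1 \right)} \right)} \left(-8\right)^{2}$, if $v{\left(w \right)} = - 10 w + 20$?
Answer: $- \frac{16640}{27} \approx -616.3$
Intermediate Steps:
$a{\left(J \right)} = 3 + \frac{1}{9 \left(-4 + J\right)}$ ($a{\left(J \right)} = 3 + \frac{1}{9 \left(J - 4\right)} = 3 + \frac{1}{9 \left(-4 + J\right)}$)
$v{\left(w \right)} = 20 - 10 w$
$v{\left(a{\left(1 \right)} \right)} \left(-8\right)^{2} = \left(20 - 10 \frac{-107 + 27 \cdot 1}{9 \left(-4 + 1\right)}\right) \left(-8\right)^{2} = \left(20 - 10 \frac{-107 + 27}{9 \left(-3\right)}\right) 64 = \left(20 - 10 \cdot \frac{1}{9} \left(- \frac{1}{3}\right) \left(-80\right)\right) 64 = \left(20 - \frac{800}{27}\right) 64 = \left(- \frac{260}{27}\right) 64 = - \frac{16640}{27}$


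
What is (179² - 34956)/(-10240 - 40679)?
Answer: 265/4629 ≈ 0.057248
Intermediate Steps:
(179² - 34956)/(-10240 - 40679) = (32041 - 34956)/(-50919) = -2915*(-1/50919) = 265/4629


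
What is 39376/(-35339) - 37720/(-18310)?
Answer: 61201252/64705709 ≈ 0.94584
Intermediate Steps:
39376/(-35339) - 37720/(-18310) = 39376*(-1/35339) - 37720*(-1/18310) = -39376/35339 + 3772/1831 = 61201252/64705709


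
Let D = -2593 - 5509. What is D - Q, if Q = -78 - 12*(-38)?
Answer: -8480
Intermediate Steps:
D = -8102
Q = 378 (Q = -78 + 456 = 378)
D - Q = -8102 - 1*378 = -8102 - 378 = -8480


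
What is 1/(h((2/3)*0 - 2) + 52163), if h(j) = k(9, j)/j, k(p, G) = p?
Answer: 2/104317 ≈ 1.9172e-5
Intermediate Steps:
h(j) = 9/j
1/(h((2/3)*0 - 2) + 52163) = 1/(9/((2/3)*0 - 2) + 52163) = 1/(9/((2*(⅓))*0 - 2) + 52163) = 1/(9/((⅔)*0 - 2) + 52163) = 1/(9/(0 - 2) + 52163) = 1/(9/(-2) + 52163) = 1/(9*(-½) + 52163) = 1/(-9/2 + 52163) = 1/(104317/2) = 2/104317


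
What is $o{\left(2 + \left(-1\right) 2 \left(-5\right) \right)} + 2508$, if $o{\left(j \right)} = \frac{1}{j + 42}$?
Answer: $\frac{135433}{54} \approx 2508.0$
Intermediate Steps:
$o{\left(j \right)} = \frac{1}{42 + j}$
$o{\left(2 + \left(-1\right) 2 \left(-5\right) \right)} + 2508 = \frac{1}{42 + \left(2 + \left(-1\right) 2 \left(-5\right)\right)} + 2508 = \frac{1}{42 + \left(2 - -10\right)} + 2508 = \frac{1}{42 + \left(2 + 10\right)} + 2508 = \frac{1}{42 + 12} + 2508 = \frac{1}{54} + 2508 = \frac{135433}{54}$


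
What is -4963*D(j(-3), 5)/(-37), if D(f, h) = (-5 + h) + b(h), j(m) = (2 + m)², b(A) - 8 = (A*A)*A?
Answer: 660079/37 ≈ 17840.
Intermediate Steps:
b(A) = 8 + A³ (b(A) = 8 + (A*A)*A = 8 + A²*A = 8 + A³)
D(f, h) = 3 + h + h³ (D(f, h) = (-5 + h) + (8 + h³) = 3 + h + h³)
-4963*D(j(-3), 5)/(-37) = -4963*(3 + 5 + 5³)/(-37) = -4963*(3 + 5 + 125)*(-1)/37 = -660079*(-1)/37 = -4963*(-133/37) = 660079/37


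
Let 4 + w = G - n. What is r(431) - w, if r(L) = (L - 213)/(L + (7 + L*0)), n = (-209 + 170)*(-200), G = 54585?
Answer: -10244930/219 ≈ -46781.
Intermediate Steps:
n = 7800 (n = -39*(-200) = 7800)
r(L) = (-213 + L)/(7 + L) (r(L) = (-213 + L)/(L + (7 + 0)) = (-213 + L)/(L + 7) = (-213 + L)/(7 + L))
w = 46781 (w = -4 + (54585 - 1*7800) = -4 + (54585 - 7800) = -4 + 46785 = 46781)
r(431) - w = (-213 + 431)/(7 + 431) - 1*46781 = 218/438 - 46781 = (1/438)*218 - 46781 = 109/219 - 46781 = -10244930/219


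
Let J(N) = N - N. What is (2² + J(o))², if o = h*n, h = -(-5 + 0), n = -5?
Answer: 16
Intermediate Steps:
h = 5 (h = -1*(-5) = 5)
o = -25 (o = 5*(-5) = -25)
J(N) = 0
(2² + J(o))² = (2² + 0)² = (4 + 0)² = 4² = 16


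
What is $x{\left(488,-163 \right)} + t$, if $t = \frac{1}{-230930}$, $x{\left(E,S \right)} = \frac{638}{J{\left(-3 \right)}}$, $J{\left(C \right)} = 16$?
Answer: $\frac{36833331}{923720} \approx 39.875$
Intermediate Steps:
$x{\left(E,S \right)} = \frac{319}{8}$ ($x{\left(E,S \right)} = \frac{638}{16} = 638 \cdot \frac{1}{16} = \frac{319}{8}$)
$t = - \frac{1}{230930} \approx -4.3303 \cdot 10^{-6}$
$x{\left(488,-163 \right)} + t = \frac{319}{8} - \frac{1}{230930} = \frac{36833331}{923720}$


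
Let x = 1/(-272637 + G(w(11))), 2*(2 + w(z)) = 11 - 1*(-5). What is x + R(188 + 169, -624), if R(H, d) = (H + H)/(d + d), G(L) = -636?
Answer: -2501515/4372368 ≈ -0.57212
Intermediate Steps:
w(z) = 6 (w(z) = -2 + (11 - 1*(-5))/2 = -2 + (11 + 5)/2 = -2 + (½)*16 = -2 + 8 = 6)
R(H, d) = H/d (R(H, d) = (2*H)/((2*d)) = (2*H)*(1/(2*d)) = H/d)
x = -1/273273 (x = 1/(-272637 - 636) = 1/(-273273) = -1/273273 ≈ -3.6593e-6)
x + R(188 + 169, -624) = -1/273273 + (188 + 169)/(-624) = -1/273273 + 357*(-1/624) = -1/273273 - 119/208 = -2501515/4372368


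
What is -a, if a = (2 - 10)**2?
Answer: -64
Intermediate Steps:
a = 64 (a = (-8)**2 = 64)
-a = -1*64 = -64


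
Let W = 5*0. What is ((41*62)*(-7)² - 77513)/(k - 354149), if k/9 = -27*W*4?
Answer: -47045/354149 ≈ -0.13284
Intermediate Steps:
W = 0
k = 0 (k = 9*(-27*0*4) = 9*(0*4) = 9*0 = 0)
((41*62)*(-7)² - 77513)/(k - 354149) = ((41*62)*(-7)² - 77513)/(0 - 354149) = (2542*49 - 77513)/(-354149) = (124558 - 77513)*(-1/354149) = 47045*(-1/354149) = -47045/354149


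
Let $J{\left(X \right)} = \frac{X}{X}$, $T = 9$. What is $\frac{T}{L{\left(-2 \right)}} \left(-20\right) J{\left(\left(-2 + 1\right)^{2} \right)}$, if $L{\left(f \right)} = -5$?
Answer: $36$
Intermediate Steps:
$J{\left(X \right)} = 1$
$\frac{T}{L{\left(-2 \right)}} \left(-20\right) J{\left(\left(-2 + 1\right)^{2} \right)} = \frac{1}{-5} \cdot 9 \left(-20\right) 1 = \left(- \frac{1}{5}\right) 9 \left(-20\right) 1 = \left(- \frac{9}{5}\right) \left(-20\right) 1 = 36 \cdot 1 = 36$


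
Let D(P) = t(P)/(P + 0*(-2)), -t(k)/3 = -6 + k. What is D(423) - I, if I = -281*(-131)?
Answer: -1730256/47 ≈ -36814.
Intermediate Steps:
t(k) = 18 - 3*k (t(k) = -3*(-6 + k) = 18 - 3*k)
D(P) = (18 - 3*P)/P (D(P) = (18 - 3*P)/(P + 0*(-2)) = (18 - 3*P)/(P + 0) = (18 - 3*P)/P)
I = 36811
D(423) - I = (-3 + 18/423) - 1*36811 = (-3 + 18*(1/423)) - 36811 = (-3 + 2/47) - 36811 = -139/47 - 36811 = -1730256/47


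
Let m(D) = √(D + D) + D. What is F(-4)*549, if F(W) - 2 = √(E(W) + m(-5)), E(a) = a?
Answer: 1098 + 549*√(-9 + I*√10) ≈ 1383.1 + 1671.5*I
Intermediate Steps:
m(D) = D + √2*√D (m(D) = √(2*D) + D = √2*√D + D = D + √2*√D)
F(W) = 2 + √(-5 + W + I*√10) (F(W) = 2 + √(W + (-5 + √2*√(-5))) = 2 + √(W + (-5 + √2*(I*√5))) = 2 + √(W + (-5 + I*√10)) = 2 + √(-5 + W + I*√10))
F(-4)*549 = (2 + √(-5 - 4 + I*√10))*549 = (2 + √(-9 + I*√10))*549 = 1098 + 549*√(-9 + I*√10)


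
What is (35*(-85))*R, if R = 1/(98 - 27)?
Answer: -2975/71 ≈ -41.901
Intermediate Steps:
R = 1/71 ≈ 0.014085
(35*(-85))*R = (35*(-85))*(1/71) = -2975*1/71 = -2975/71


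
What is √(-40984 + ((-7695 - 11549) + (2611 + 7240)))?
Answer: I*√50377 ≈ 224.45*I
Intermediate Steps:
√(-40984 + ((-7695 - 11549) + (2611 + 7240))) = √(-40984 + (-19244 + 9851)) = √(-40984 - 9393) = √(-50377) = I*√50377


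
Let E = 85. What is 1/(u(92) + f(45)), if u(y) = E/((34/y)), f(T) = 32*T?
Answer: 1/1670 ≈ 0.00059880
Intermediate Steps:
u(y) = 5*y/2 (u(y) = 85/((34/y)) = 85*(y/34) = 5*y/2)
1/(u(92) + f(45)) = 1/((5/2)*92 + 32*45) = 1/(230 + 1440) = 1/1670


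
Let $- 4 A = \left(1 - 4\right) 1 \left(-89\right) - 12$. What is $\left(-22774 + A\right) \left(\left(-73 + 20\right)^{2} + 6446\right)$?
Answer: $- \frac{845453505}{4} \approx -2.1136 \cdot 10^{8}$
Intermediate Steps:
$A = - \frac{255}{4}$ ($A = - \frac{\left(1 - 4\right) 1 \left(-89\right) - 12}{4} = - \frac{\left(-3\right) 1 \left(-89\right) - 12}{4} = - \frac{\left(-3\right) \left(-89\right) - 12}{4} = - \frac{267 - 12}{4} = \left(- \frac{1}{4}\right) 255 = - \frac{255}{4} \approx -63.75$)
$\left(-22774 + A\right) \left(\left(-73 + 20\right)^{2} + 6446\right) = \left(-22774 - \frac{255}{4}\right) \left(\left(-73 + 20\right)^{2} + 6446\right) = - \frac{91351 \left(\left(-53\right)^{2} + 6446\right)}{4} = - \frac{91351 \left(2809 + 6446\right)}{4} = \left(- \frac{91351}{4}\right) 9255 = - \frac{845453505}{4}$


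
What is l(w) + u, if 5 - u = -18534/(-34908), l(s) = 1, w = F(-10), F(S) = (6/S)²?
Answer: 31819/5818 ≈ 5.4691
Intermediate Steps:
F(S) = 36/S²
w = 9/25 (w = 36/(-10)² = 36*(1/100) = 9/25 ≈ 0.36000)
u = 26001/5818 (u = 5 - (-18534)/(-34908) = 5 - (-18534)*(-1)/34908 = 5 - 1*3089/5818 = 5 - 3089/5818 = 26001/5818 ≈ 4.4691)
l(w) + u = 1 + 26001/5818 = 31819/5818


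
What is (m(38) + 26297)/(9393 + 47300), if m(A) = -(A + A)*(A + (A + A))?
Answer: 2519/8099 ≈ 0.31103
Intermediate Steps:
m(A) = -6*A² (m(A) = -2*A*(A + 2*A) = -2*A*3*A = -6*A²)
(m(38) + 26297)/(9393 + 47300) = (-6*38² + 26297)/(9393 + 47300) = (-6*1444 + 26297)/56693 = (-8664 + 26297)*(1/56693) = 17633*(1/56693) = 2519/8099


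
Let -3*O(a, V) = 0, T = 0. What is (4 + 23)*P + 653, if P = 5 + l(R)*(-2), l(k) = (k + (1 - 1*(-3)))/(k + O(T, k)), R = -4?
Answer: 788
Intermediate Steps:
O(a, V) = 0 (O(a, V) = -⅓*0 = 0)
l(k) = (4 + k)/k (l(k) = (k + (1 - 1*(-3)))/(k + 0) = (k + (1 + 3))/k = (k + 4)/k = (4 + k)/k)
P = 5 (P = 5 + ((4 - 4)/(-4))*(-2) = 5 - ¼*0*(-2) = 5 + 0*(-2) = 5 + 0 = 5)
(4 + 23)*P + 653 = (4 + 23)*5 + 653 = 27*5 + 653 = 135 + 653 = 788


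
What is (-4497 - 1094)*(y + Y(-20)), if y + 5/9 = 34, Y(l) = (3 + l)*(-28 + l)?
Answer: -42743195/9 ≈ -4.7492e+6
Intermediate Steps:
Y(l) = (-28 + l)*(3 + l)
y = 301/9 (y = -5/9 + 34 = 301/9 ≈ 33.444)
(-4497 - 1094)*(y + Y(-20)) = (-4497 - 1094)*(301/9 + (-84 + (-20)**2 - 25*(-20))) = -5591*(301/9 + (-84 + 400 + 500)) = -5591*(301/9 + 816) = -5591*7645/9 = -42743195/9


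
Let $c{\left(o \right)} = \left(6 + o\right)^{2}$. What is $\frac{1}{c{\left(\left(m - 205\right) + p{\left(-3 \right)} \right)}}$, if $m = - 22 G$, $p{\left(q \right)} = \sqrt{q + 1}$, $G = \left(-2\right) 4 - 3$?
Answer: $\frac{1}{\left(43 + i \sqrt{2}\right)^{2}} \approx 0.00053908 - 3.5498 \cdot 10^{-5} i$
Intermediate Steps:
$G = -11$ ($G = -8 - 3 = -11$)
$p{\left(q \right)} = \sqrt{1 + q}$
$m = 242$ ($m = \left(-22\right) \left(-11\right) = 242$)
$\frac{1}{c{\left(\left(m - 205\right) + p{\left(-3 \right)} \right)}} = \frac{1}{\left(6 + \left(\left(242 - 205\right) + \sqrt{1 - 3}\right)\right)^{2}} = \frac{1}{\left(6 + \left(37 + \sqrt{-2}\right)\right)^{2}} = \frac{1}{\left(6 + \left(37 + i \sqrt{2}\right)\right)^{2}} = \frac{1}{\left(43 + i \sqrt{2}\right)^{2}}$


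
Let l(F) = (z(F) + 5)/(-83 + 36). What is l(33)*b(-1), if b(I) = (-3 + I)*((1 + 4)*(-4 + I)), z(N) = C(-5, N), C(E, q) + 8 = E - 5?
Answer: 1300/47 ≈ 27.660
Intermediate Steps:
C(E, q) = -13 + E (C(E, q) = -8 + (E - 5) = -8 + (-5 + E) = -13 + E)
z(N) = -18 (z(N) = -13 - 5 = -18)
l(F) = 13/47 (l(F) = (-18 + 5)/(-83 + 36) = -13/(-47) = -13*(-1/47) = 13/47)
b(I) = (-20 + 5*I)*(-3 + I) (b(I) = (-3 + I)*(5*(-4 + I)) = (-3 + I)*(-20 + 5*I) = (-20 + 5*I)*(-3 + I))
l(33)*b(-1) = 13*(60 - 35*(-1) + 5*(-1)**2)/47 = 13*(60 + 35 + 5*1)/47 = 13*(60 + 35 + 5)/47 = (13/47)*100 = 1300/47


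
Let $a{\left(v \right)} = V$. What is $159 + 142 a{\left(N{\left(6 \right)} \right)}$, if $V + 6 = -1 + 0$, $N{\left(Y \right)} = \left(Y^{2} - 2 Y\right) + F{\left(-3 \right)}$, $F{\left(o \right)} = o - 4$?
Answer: $-835$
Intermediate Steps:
$F{\left(o \right)} = -4 + o$ ($F{\left(o \right)} = o - 4 = -4 + o$)
$N{\left(Y \right)} = -7 + Y^{2} - 2 Y$ ($N{\left(Y \right)} = \left(Y^{2} - 2 Y\right) - 7 = -7 + Y^{2} - 2 Y$)
$V = -7$ ($V = -6 + \left(-1 + 0\right) = -6 - 1 = -7$)
$a{\left(v \right)} = -7$
$159 + 142 a{\left(N{\left(6 \right)} \right)} = 159 + 142 \left(-7\right) = 159 - 994 = -835$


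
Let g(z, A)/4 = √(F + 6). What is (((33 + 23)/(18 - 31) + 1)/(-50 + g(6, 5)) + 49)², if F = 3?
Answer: 588014001/244036 ≈ 2409.5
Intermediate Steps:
g(z, A) = 12 (g(z, A) = 4*√(3 + 6) = 4*√9 = 4*3 = 12)
(((33 + 23)/(18 - 31) + 1)/(-50 + g(6, 5)) + 49)² = (((33 + 23)/(18 - 31) + 1)/(-50 + 12) + 49)² = ((56/(-13) + 1)/(-38) + 49)² = ((56*(-1/13) + 1)*(-1/38) + 49)² = ((-56/13 + 1)*(-1/38) + 49)² = (-43/13*(-1/38) + 49)² = (43/494 + 49)² = (24249/494)² = 588014001/244036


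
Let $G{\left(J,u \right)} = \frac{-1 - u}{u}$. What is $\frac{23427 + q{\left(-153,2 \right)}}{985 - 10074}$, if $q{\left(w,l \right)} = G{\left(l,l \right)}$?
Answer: $- \frac{46851}{18178} \approx -2.5773$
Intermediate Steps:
$G{\left(J,u \right)} = \frac{-1 - u}{u}$
$q{\left(w,l \right)} = \frac{-1 - l}{l}$
$\frac{23427 + q{\left(-153,2 \right)}}{985 - 10074} = \frac{23427 + \frac{-1 - 2}{2}}{985 - 10074} = \frac{23427 + \frac{-1 - 2}{2}}{-9089} = \left(23427 + \frac{1}{2} \left(-3\right)\right) \left(- \frac{1}{9089}\right) = \left(23427 - \frac{3}{2}\right) \left(- \frac{1}{9089}\right) = \frac{46851}{2} \left(- \frac{1}{9089}\right) = - \frac{46851}{18178}$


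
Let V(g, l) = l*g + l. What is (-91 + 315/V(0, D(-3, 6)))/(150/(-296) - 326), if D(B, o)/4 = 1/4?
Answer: -33152/48323 ≈ -0.68605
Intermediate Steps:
D(B, o) = 1 (D(B, o) = 4/4 = 4*(¼) = 1)
V(g, l) = l + g*l (V(g, l) = g*l + l = l + g*l)
(-91 + 315/V(0, D(-3, 6)))/(150/(-296) - 326) = (-91 + 315/((1*(1 + 0))))/(150/(-296) - 326) = (-91 + 315/((1*1)))/(150*(-1/296) - 326) = (-91 + 315/1)/(-75/148 - 326) = (-91 + 315*1)/(-48323/148) = (-91 + 315)*(-148/48323) = 224*(-148/48323) = -33152/48323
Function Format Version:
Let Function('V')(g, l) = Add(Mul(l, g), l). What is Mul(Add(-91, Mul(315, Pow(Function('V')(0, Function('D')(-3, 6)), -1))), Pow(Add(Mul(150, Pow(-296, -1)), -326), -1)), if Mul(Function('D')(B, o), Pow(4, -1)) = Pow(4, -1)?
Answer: Rational(-33152, 48323) ≈ -0.68605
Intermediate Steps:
Function('D')(B, o) = 1 (Function('D')(B, o) = Mul(4, Pow(4, -1)) = Mul(4, Rational(1, 4)) = 1)
Function('V')(g, l) = Add(l, Mul(g, l)) (Function('V')(g, l) = Add(Mul(g, l), l) = Add(l, Mul(g, l)))
Mul(Add(-91, Mul(315, Pow(Function('V')(0, Function('D')(-3, 6)), -1))), Pow(Add(Mul(150, Pow(-296, -1)), -326), -1)) = Mul(Add(-91, Mul(315, Pow(Mul(1, Add(1, 0)), -1))), Pow(Add(Mul(150, Pow(-296, -1)), -326), -1)) = Mul(Add(-91, Mul(315, Pow(Mul(1, 1), -1))), Pow(Add(Mul(150, Rational(-1, 296)), -326), -1)) = Mul(Add(-91, Mul(315, Pow(1, -1))), Pow(Add(Rational(-75, 148), -326), -1)) = Mul(Add(-91, Mul(315, 1)), Pow(Rational(-48323, 148), -1)) = Mul(Add(-91, 315), Rational(-148, 48323)) = Mul(224, Rational(-148, 48323)) = Rational(-33152, 48323)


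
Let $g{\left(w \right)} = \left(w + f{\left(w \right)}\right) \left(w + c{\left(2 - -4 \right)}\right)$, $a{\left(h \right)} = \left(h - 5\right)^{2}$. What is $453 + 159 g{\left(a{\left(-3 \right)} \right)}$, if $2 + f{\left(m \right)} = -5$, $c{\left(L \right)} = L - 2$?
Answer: $616737$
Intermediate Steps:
$c{\left(L \right)} = -2 + L$ ($c{\left(L \right)} = L - 2 = -2 + L$)
$f{\left(m \right)} = -7$ ($f{\left(m \right)} = -2 - 5 = -7$)
$a{\left(h \right)} = \left(-5 + h\right)^{2}$
$g{\left(w \right)} = \left(-7 + w\right) \left(4 + w\right)$ ($g{\left(w \right)} = \left(w - 7\right) \left(w + \left(-2 + \left(2 - -4\right)\right)\right) = \left(-7 + w\right) \left(w + \left(-2 + \left(2 + 4\right)\right)\right) = \left(-7 + w\right) \left(w + \left(-2 + 6\right)\right) = \left(-7 + w\right) \left(w + 4\right) = \left(-7 + w\right) \left(4 + w\right)$)
$453 + 159 g{\left(a{\left(-3 \right)} \right)} = 453 + 159 \left(-28 + \left(\left(-5 - 3\right)^{2}\right)^{2} - 3 \left(-5 - 3\right)^{2}\right) = 453 + 159 \left(-28 + \left(\left(-8\right)^{2}\right)^{2} - 3 \left(-8\right)^{2}\right) = 453 + 159 \left(-28 + 64^{2} - 192\right) = 453 + 159 \left(-28 + 4096 - 192\right) = 453 + 159 \cdot 3876 = 453 + 616284 = 616737$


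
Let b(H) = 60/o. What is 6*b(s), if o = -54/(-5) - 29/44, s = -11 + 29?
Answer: 79200/2231 ≈ 35.500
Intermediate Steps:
s = 18
o = 2231/220 (o = -54*(-⅕) - 29*1/44 = 54/5 - 29/44 = 2231/220 ≈ 10.141)
b(H) = 13200/2231 (b(H) = 60/(2231/220) = 60*(220/2231) = 13200/2231)
6*b(s) = 6*(13200/2231) = 79200/2231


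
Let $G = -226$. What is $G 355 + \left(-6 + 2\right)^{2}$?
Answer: $-80214$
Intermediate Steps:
$G 355 + \left(-6 + 2\right)^{2} = \left(-226\right) 355 + \left(-6 + 2\right)^{2} = -80230 + \left(-4\right)^{2} = -80230 + 16 = -80214$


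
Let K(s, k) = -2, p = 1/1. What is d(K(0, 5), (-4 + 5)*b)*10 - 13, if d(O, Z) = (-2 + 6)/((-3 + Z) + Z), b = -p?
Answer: -21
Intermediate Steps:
p = 1
b = -1 (b = -1*1 = -1)
d(O, Z) = 4/(-3 + 2*Z)
d(K(0, 5), (-4 + 5)*b)*10 - 13 = (4/(-3 + 2*((-4 + 5)*(-1))))*10 - 13 = (4/(-3 + 2*(1*(-1))))*10 - 13 = (4/(-3 + 2*(-1)))*10 - 13 = (4/(-3 - 2))*10 - 13 = (4/(-5))*10 - 13 = (4*(-1/5))*10 - 13 = -4/5*10 - 13 = -8 - 13 = -21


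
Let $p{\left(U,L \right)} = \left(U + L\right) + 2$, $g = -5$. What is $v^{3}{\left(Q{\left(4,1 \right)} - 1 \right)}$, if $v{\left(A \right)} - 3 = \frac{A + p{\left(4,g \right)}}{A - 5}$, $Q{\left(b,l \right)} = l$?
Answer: $\frac{2744}{125} \approx 21.952$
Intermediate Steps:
$p{\left(U,L \right)} = 2 + L + U$ ($p{\left(U,L \right)} = \left(L + U\right) + 2 = 2 + L + U$)
$v{\left(A \right)} = 3 + \frac{1 + A}{-5 + A}$ ($v{\left(A \right)} = 3 + \frac{A + \left(2 - 5 + 4\right)}{A - 5} = 3 + \frac{A + 1}{-5 + A} = 3 + \frac{1 + A}{-5 + A}$)
$v^{3}{\left(Q{\left(4,1 \right)} - 1 \right)} = \left(\frac{2 \left(-7 + 2 \left(1 - 1\right)\right)}{-5 + \left(1 - 1\right)}\right)^{3} = \left(\frac{2 \left(-7 + 2 \cdot 0\right)}{-5 + 0}\right)^{3} = \left(\frac{2 \left(-7 + 0\right)}{-5}\right)^{3} = \left(2 \left(- \frac{1}{5}\right) \left(-7\right)\right)^{3} = \left(\frac{14}{5}\right)^{3} = \frac{2744}{125}$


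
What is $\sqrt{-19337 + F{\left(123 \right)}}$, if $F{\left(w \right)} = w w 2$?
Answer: $\sqrt{10921} \approx 104.5$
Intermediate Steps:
$F{\left(w \right)} = 2 w^{2}$ ($F{\left(w \right)} = w 2 w = 2 w^{2}$)
$\sqrt{-19337 + F{\left(123 \right)}} = \sqrt{-19337 + 2 \cdot 123^{2}} = \sqrt{-19337 + 2 \cdot 15129} = \sqrt{-19337 + 30258} = \sqrt{10921}$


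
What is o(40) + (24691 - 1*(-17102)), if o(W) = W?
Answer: 41833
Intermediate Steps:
o(40) + (24691 - 1*(-17102)) = 40 + (24691 - 1*(-17102)) = 40 + (24691 + 17102) = 40 + 41793 = 41833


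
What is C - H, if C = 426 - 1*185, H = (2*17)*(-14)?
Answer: 717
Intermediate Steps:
H = -476 (H = 34*(-14) = -476)
C = 241 (C = 426 - 185 = 241)
C - H = 241 - 1*(-476) = 241 + 476 = 717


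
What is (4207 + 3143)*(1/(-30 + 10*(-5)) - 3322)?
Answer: -195334335/8 ≈ -2.4417e+7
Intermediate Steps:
(4207 + 3143)*(1/(-30 + 10*(-5)) - 3322) = 7350*(1/(-30 - 50) - 3322) = 7350*(1/(-80) - 3322) = 7350*(-1/80 - 3322) = 7350*(-265761/80) = -195334335/8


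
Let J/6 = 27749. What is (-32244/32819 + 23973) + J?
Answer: 6250904229/32819 ≈ 1.9047e+5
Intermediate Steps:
J = 166494 (J = 6*27749 = 166494)
(-32244/32819 + 23973) + J = (-32244/32819 + 23973) + 166494 = 786737643/32819 + 166494 = 6250904229/32819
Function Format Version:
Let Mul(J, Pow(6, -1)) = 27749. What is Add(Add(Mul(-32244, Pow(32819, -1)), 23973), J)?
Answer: Rational(6250904229, 32819) ≈ 1.9047e+5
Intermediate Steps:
J = 166494 (J = Mul(6, 27749) = 166494)
Add(Add(Mul(-32244, Pow(32819, -1)), 23973), J) = Add(Add(Mul(-32244, Pow(32819, -1)), 23973), 166494) = Add(Add(Mul(-32244, Rational(1, 32819)), 23973), 166494) = Add(Add(Rational(-32244, 32819), 23973), 166494) = Add(Rational(786737643, 32819), 166494) = Rational(6250904229, 32819)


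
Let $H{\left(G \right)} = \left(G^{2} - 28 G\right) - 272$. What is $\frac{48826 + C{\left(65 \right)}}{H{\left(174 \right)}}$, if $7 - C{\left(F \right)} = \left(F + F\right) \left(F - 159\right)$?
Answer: $\frac{61053}{25132} \approx 2.4293$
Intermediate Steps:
$H{\left(G \right)} = -272 + G^{2} - 28 G$
$C{\left(F \right)} = 7 - 2 F \left(-159 + F\right)$ ($C{\left(F \right)} = 7 - \left(F + F\right) \left(F - 159\right) = 7 - 2 F \left(-159 + F\right)$)
$\frac{48826 + C{\left(65 \right)}}{H{\left(174 \right)}} = \frac{48826 + \left(7 - 2 \cdot 65^{2} + 318 \cdot 65\right)}{-272 + 174^{2} - 4872} = \frac{48826 + \left(7 - 8450 + 20670\right)}{-272 + 30276 - 4872} = \frac{48826 + \left(7 - 8450 + 20670\right)}{25132} = \left(48826 + 12227\right) \frac{1}{25132} = 61053 \cdot \frac{1}{25132} = \frac{61053}{25132}$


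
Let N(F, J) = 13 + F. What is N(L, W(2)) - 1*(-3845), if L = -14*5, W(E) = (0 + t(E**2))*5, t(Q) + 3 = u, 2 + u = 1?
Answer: 3788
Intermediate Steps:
u = -1 (u = -2 + 1 = -1)
t(Q) = -4 (t(Q) = -3 - 1 = -4)
W(E) = -20 (W(E) = (0 - 4)*5 = -4*5 = -20)
L = -70
N(L, W(2)) - 1*(-3845) = (13 - 70) - 1*(-3845) = -57 + 3845 = 3788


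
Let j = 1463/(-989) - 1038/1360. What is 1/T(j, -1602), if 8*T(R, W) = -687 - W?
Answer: 8/915 ≈ 0.0087432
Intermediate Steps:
j = -1508131/672520 (j = 1463*(-1/989) - 1038*1/1360 = -1463/989 - 519/680 = -1508131/672520 ≈ -2.2425)
T(R, W) = -687/8 - W/8 (T(R, W) = (-687 - W)/8 = -687/8 - W/8)
1/T(j, -1602) = 1/(-687/8 - ⅛*(-1602)) = 1/(-687/8 + 801/4) = 1/(915/8) = 8/915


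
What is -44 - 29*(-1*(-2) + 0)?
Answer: -102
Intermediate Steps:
-44 - 29*(-1*(-2) + 0) = -44 - 29*(2 + 0) = -44 - 29*2 = -44 - 58 = -102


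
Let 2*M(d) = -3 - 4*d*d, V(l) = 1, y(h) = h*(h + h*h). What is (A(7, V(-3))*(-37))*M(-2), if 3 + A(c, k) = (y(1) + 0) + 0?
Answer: -703/2 ≈ -351.50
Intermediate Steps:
y(h) = h*(h + h²)
A(c, k) = -1 (A(c, k) = -3 + ((1²*(1 + 1) + 0) + 0) = -3 + ((1*2 + 0) + 0) = -3 + ((2 + 0) + 0) = -3 + (2 + 0) = -3 + 2 = -1)
M(d) = -3/2 - 2*d² (M(d) = (-3 - 4*d*d)/2 = (-3 - 4*d²)/2 = -3/2 - 2*d²)
(A(7, V(-3))*(-37))*M(-2) = (-1*(-37))*(-3/2 - 2*(-2)²) = 37*(-3/2 - 2*4) = 37*(-3/2 - 8) = 37*(-19/2) = -703/2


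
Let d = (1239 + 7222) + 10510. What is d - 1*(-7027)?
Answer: 25998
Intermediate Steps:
d = 18971 (d = 8461 + 10510 = 18971)
d - 1*(-7027) = 18971 - 1*(-7027) = 18971 + 7027 = 25998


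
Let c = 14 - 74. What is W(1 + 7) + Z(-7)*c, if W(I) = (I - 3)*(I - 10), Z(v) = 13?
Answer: -790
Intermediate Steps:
W(I) = (-10 + I)*(-3 + I) (W(I) = (-3 + I)*(-10 + I) = (-10 + I)*(-3 + I))
c = -60
W(1 + 7) + Z(-7)*c = (30 + (1 + 7)² - 13*(1 + 7)) + 13*(-60) = (30 + 8² - 13*8) - 780 = (30 + 64 - 104) - 780 = -10 - 780 = -790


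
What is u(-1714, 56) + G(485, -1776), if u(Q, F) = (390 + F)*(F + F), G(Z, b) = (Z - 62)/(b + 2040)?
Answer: 4395917/88 ≈ 49954.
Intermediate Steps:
G(Z, b) = (-62 + Z)/(2040 + b)
u(Q, F) = 2*F*(390 + F) (u(Q, F) = (390 + F)*(2*F) = 2*F*(390 + F))
u(-1714, 56) + G(485, -1776) = 2*56*(390 + 56) + (-62 + 485)/(2040 - 1776) = 2*56*446 + 423/264 = 49952 + (1/264)*423 = 49952 + 141/88 = 4395917/88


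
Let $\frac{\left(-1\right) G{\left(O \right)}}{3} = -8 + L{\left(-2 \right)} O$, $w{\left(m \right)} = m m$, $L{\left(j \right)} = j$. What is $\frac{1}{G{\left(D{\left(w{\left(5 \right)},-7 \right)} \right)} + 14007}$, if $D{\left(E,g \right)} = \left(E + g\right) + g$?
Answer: $\frac{1}{14097} \approx 7.0937 \cdot 10^{-5}$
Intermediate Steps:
$w{\left(m \right)} = m^{2}$
$D{\left(E,g \right)} = E + 2 g$
$G{\left(O \right)} = 24 + 6 O$ ($G{\left(O \right)} = - 3 \left(-8 - 2 O\right) = 24 + 6 O$)
$\frac{1}{G{\left(D{\left(w{\left(5 \right)},-7 \right)} \right)} + 14007} = \frac{1}{\left(24 + 6 \left(5^{2} + 2 \left(-7\right)\right)\right) + 14007} = \frac{1}{\left(24 + 6 \left(25 - 14\right)\right) + 14007} = \frac{1}{\left(24 + 6 \cdot 11\right) + 14007} = \frac{1}{\left(24 + 66\right) + 14007} = \frac{1}{90 + 14007} = \frac{1}{14097}$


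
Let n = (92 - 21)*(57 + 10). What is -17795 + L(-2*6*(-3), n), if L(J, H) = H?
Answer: -13038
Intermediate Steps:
n = 4757 (n = 71*67 = 4757)
-17795 + L(-2*6*(-3), n) = -17795 + 4757 = -13038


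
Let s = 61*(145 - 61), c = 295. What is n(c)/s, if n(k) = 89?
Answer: 89/5124 ≈ 0.017369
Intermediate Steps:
s = 5124 (s = 61*84 = 5124)
n(c)/s = 89/5124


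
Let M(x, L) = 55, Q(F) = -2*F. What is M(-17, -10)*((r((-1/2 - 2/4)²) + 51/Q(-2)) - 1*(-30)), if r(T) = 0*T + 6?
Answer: 10725/4 ≈ 2681.3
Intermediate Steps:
r(T) = 6 (r(T) = 0 + 6 = 6)
M(-17, -10)*((r((-1/2 - 2/4)²) + 51/Q(-2)) - 1*(-30)) = 55*((6 + 51/((-2*(-2)))) - 1*(-30)) = 55*((6 + 51/4) + 30) = 55*(75/4 + 30) = 55*(195/4) = 10725/4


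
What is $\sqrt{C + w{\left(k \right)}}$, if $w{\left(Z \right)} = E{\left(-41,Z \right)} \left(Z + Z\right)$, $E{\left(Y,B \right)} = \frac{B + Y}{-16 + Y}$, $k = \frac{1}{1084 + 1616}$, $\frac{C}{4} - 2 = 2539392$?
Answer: $\frac{\sqrt{240584320663579686}}{153900} \approx 3187.1$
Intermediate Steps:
$C = 10157576$ ($C = 8 + 4 \cdot 2539392 = 8 + 10157568 = 10157576$)
$k = \frac{1}{2700} \approx 0.00037037$
$E{\left(Y,B \right)} = \frac{B + Y}{-16 + Y}$
$w{\left(Z \right)} = 2 Z \left(\frac{41}{57} - \frac{Z}{57}\right)$ ($w{\left(Z \right)} = \frac{Z - 41}{-16 - 41} \left(Z + Z\right) = \frac{-41 + Z}{-57} \cdot 2 Z = - \frac{-41 + Z}{57} \cdot 2 Z = \left(\frac{41}{57} - \frac{Z}{57}\right) 2 Z = 2 Z \left(\frac{41}{57} - \frac{Z}{57}\right)$)
$\sqrt{C + w{\left(k \right)}} = \sqrt{10157576 + \frac{2}{57} \cdot \frac{1}{2700} \left(41 - \frac{1}{2700}\right)} = \sqrt{10157576 + \frac{2}{57} \cdot \frac{1}{2700} \cdot \frac{110699}{2700}} = \sqrt{10157576 + \frac{110699}{207765000}} = \sqrt{\frac{2110388777750699}{207765000}} = \frac{\sqrt{240584320663579686}}{153900}$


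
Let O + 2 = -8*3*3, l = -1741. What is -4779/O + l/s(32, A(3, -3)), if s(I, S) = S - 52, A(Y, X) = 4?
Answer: 179113/1776 ≈ 100.85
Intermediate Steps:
O = -74 (O = -2 - 8*3*3 = -2 - 24*3 = -2 - 72 = -74)
s(I, S) = -52 + S
-4779/O + l/s(32, A(3, -3)) = -4779/(-74) - 1741/(-52 + 4) = -4779*(-1/74) - 1741/(-48) = 4779/74 - 1741*(-1/48) = 4779/74 + 1741/48 = 179113/1776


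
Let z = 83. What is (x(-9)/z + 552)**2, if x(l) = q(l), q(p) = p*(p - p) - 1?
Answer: 2099014225/6889 ≈ 3.0469e+5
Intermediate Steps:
q(p) = -1 (q(p) = p*0 - 1 = 0 - 1 = -1)
x(l) = -1
(x(-9)/z + 552)**2 = (-1/83 + 552)**2 = (45815/83)**2 = 2099014225/6889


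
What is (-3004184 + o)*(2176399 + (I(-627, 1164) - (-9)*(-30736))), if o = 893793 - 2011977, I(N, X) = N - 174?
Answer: -7828269650432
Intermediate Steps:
I(N, X) = -174 + N
o = -1118184
(-3004184 + o)*(2176399 + (I(-627, 1164) - (-9)*(-30736))) = (-3004184 - 1118184)*(2176399 + ((-174 - 627) - (-9)*(-30736))) = -4122368*(2176399 + (-801 - 1*276624)) = -4122368*(2176399 + (-801 - 276624)) = -4122368*(2176399 - 277425) = -4122368*1898974 = -7828269650432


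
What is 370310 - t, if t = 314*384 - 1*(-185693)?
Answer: 64041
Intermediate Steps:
t = 306269 (t = 120576 + 185693 = 306269)
370310 - t = 370310 - 1*306269 = 370310 - 306269 = 64041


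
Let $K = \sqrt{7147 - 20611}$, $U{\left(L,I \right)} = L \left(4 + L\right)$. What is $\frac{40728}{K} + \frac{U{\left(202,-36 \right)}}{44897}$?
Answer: $\frac{41612}{44897} - \frac{3394 i \sqrt{374}}{187} \approx 0.92683 - 351.0 i$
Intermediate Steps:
$K = 6 i \sqrt{374}$ ($K = \sqrt{-13464} = 6 i \sqrt{374} \approx 116.03 i$)
$\frac{40728}{K} + \frac{U{\left(202,-36 \right)}}{44897} = \frac{40728}{6 i \sqrt{374}} + \frac{202 \left(4 + 202\right)}{44897} = 40728 \left(- \frac{i \sqrt{374}}{2244}\right) + 202 \cdot 206 \cdot \frac{1}{44897} = - \frac{3394 i \sqrt{374}}{187} + 41612 \cdot \frac{1}{44897} = - \frac{3394 i \sqrt{374}}{187} + \frac{41612}{44897} = \frac{41612}{44897} - \frac{3394 i \sqrt{374}}{187}$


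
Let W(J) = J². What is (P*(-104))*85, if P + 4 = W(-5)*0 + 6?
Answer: -17680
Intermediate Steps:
P = 2 (P = -4 + ((-5)²*0 + 6) = -4 + (25*0 + 6) = -4 + (0 + 6) = -4 + 6 = 2)
(P*(-104))*85 = (2*(-104))*85 = -208*85 = -17680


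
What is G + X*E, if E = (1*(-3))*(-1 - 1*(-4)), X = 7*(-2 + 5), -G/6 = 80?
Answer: -669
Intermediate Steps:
G = -480 (G = -6*80 = -480)
X = 21 (X = 7*3 = 21)
E = -9 (E = -3*(-1 + 4) = -3*3 = -9)
G + X*E = -480 + 21*(-9) = -480 - 189 = -669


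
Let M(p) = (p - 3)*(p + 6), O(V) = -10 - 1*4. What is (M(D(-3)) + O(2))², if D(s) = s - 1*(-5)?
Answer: 484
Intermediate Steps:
D(s) = 5 + s (D(s) = s + 5 = 5 + s)
O(V) = -14 (O(V) = -10 - 4 = -14)
M(p) = (-3 + p)*(6 + p)
(M(D(-3)) + O(2))² = ((-18 + (5 - 3)² + 3*(5 - 3)) - 14)² = ((-18 + 2² + 3*2) - 14)² = ((-18 + 4 + 6) - 14)² = (-8 - 14)² = (-22)² = 484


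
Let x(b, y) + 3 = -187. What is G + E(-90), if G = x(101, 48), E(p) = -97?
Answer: -287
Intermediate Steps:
x(b, y) = -190 (x(b, y) = -3 - 187 = -190)
G = -190
G + E(-90) = -190 - 97 = -287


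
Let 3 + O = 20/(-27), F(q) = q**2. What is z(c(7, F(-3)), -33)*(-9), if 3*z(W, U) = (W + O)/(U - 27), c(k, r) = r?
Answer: 71/270 ≈ 0.26296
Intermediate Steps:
O = -101/27 (O = -3 + 20/(-27) = -3 + 20*(-1/27) = -3 - 20/27 = -101/27 ≈ -3.7407)
z(W, U) = (-101/27 + W)/(3*(-27 + U)) (z(W, U) = ((W - 101/27)/(U - 27))/3 = ((-101/27 + W)/(-27 + U))/3 = (-101/27 + W)/(3*(-27 + U)))
z(c(7, F(-3)), -33)*(-9) = ((-101 + 27*(-3)**2)/(81*(-27 - 33)))*(-9) = ((1/81)*(-101 + 27*9)/(-60))*(-9) = ((1/81)*(-1/60)*(-101 + 243))*(-9) = ((1/81)*(-1/60)*142)*(-9) = -71/2430*(-9) = 71/270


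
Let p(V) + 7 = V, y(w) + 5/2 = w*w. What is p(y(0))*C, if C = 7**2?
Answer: -931/2 ≈ -465.50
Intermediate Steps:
y(w) = -5/2 + w**2 (y(w) = -5/2 + w*w = -5/2 + w**2)
p(V) = -7 + V
C = 49
p(y(0))*C = (-7 + (-5/2 + 0**2))*49 = (-7 + (-5/2 + 0))*49 = (-7 - 5/2)*49 = -19/2*49 = -931/2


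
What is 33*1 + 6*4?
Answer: 57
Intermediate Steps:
33*1 + 6*4 = 33 + 24 = 57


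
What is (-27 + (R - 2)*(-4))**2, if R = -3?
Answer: 49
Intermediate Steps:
(-27 + (R - 2)*(-4))**2 = (-27 + (-3 - 2)*(-4))**2 = (-27 - 5*(-4))**2 = (-27 + 20)**2 = (-7)**2 = 49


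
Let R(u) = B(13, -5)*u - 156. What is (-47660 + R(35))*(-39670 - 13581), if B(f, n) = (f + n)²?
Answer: 2426967576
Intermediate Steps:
R(u) = -156 + 64*u (R(u) = (13 - 5)²*u - 156 = 8²*u - 156 = 64*u - 156 = -156 + 64*u)
(-47660 + R(35))*(-39670 - 13581) = (-47660 + (-156 + 64*35))*(-39670 - 13581) = (-47660 + (-156 + 2240))*(-53251) = (-47660 + 2084)*(-53251) = -45576*(-53251) = 2426967576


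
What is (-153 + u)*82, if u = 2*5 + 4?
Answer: -11398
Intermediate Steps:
u = 14 (u = 10 + 4 = 14)
(-153 + u)*82 = (-153 + 14)*82 = -139*82 = -11398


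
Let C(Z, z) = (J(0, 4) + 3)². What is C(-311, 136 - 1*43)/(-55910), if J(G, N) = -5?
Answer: -2/27955 ≈ -7.1544e-5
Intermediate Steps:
C(Z, z) = 4 (C(Z, z) = (-5 + 3)² = (-2)² = 4)
C(-311, 136 - 1*43)/(-55910) = 4/(-55910) = 4*(-1/55910) = -2/27955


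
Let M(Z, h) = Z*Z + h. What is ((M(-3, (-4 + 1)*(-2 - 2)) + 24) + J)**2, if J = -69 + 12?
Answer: 144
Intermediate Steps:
J = -57
M(Z, h) = h + Z**2 (M(Z, h) = Z**2 + h = h + Z**2)
((M(-3, (-4 + 1)*(-2 - 2)) + 24) + J)**2 = ((((-4 + 1)*(-2 - 2) + (-3)**2) + 24) - 57)**2 = (((-3*(-4) + 9) + 24) - 57)**2 = (((12 + 9) + 24) - 57)**2 = ((21 + 24) - 57)**2 = (45 - 57)**2 = (-12)**2 = 144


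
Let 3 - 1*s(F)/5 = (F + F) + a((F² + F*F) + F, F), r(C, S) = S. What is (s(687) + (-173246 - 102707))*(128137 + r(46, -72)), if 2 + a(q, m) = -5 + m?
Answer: -36653227520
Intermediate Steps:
a(q, m) = -7 + m (a(q, m) = -2 + (-5 + m) = -7 + m)
s(F) = 50 - 15*F (s(F) = 15 - 5*((F + F) + (-7 + F)) = 15 - 5*(2*F + (-7 + F)) = 15 - 5*(-7 + 3*F) = 15 + (35 - 15*F) = 50 - 15*F)
(s(687) + (-173246 - 102707))*(128137 + r(46, -72)) = ((50 - 15*687) + (-173246 - 102707))*(128137 - 72) = ((50 - 10305) - 275953)*128065 = (-10255 - 275953)*128065 = -286208*128065 = -36653227520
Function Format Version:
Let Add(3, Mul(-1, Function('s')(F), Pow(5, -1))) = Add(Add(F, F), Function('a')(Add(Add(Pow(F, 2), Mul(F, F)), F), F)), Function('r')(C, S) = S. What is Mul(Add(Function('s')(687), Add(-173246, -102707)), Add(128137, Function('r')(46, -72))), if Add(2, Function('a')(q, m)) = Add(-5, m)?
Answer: -36653227520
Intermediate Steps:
Function('a')(q, m) = Add(-7, m) (Function('a')(q, m) = Add(-2, Add(-5, m)) = Add(-7, m))
Function('s')(F) = Add(50, Mul(-15, F)) (Function('s')(F) = Add(15, Mul(-5, Add(Add(F, F), Add(-7, F)))) = Add(15, Mul(-5, Add(Mul(2, F), Add(-7, F)))) = Add(15, Mul(-5, Add(-7, Mul(3, F)))) = Add(15, Add(35, Mul(-15, F))) = Add(50, Mul(-15, F)))
Mul(Add(Function('s')(687), Add(-173246, -102707)), Add(128137, Function('r')(46, -72))) = Mul(Add(Add(50, Mul(-15, 687)), Add(-173246, -102707)), Add(128137, -72)) = Mul(Add(Add(50, -10305), -275953), 128065) = Mul(Add(-10255, -275953), 128065) = Mul(-286208, 128065) = -36653227520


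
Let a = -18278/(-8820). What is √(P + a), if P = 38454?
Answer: √1695912790/210 ≈ 196.10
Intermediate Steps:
a = 9139/4410 (a = -18278*(-1/8820) = 9139/4410 ≈ 2.0723)
√(P + a) = √(38454 + 9139/4410) = √(169591279/4410) = √1695912790/210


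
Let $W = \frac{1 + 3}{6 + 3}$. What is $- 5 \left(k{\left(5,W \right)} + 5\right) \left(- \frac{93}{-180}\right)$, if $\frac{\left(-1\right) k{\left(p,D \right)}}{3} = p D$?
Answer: $\frac{155}{36} \approx 4.3056$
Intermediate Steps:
$W = \frac{4}{9} \approx 0.44444$
$k{\left(p,D \right)} = - 3 D p$ ($k{\left(p,D \right)} = - 3 p D = - 3 D p$)
$- 5 \left(k{\left(5,W \right)} + 5\right) \left(- \frac{93}{-180}\right) = - 5 \left(\left(-3\right) \frac{4}{9} \cdot 5 + 5\right) \left(- \frac{93}{-180}\right) = - 5 \left(- \frac{20}{3} + 5\right) \left(\left(-93\right) \left(- \frac{1}{180}\right)\right) = \left(-5\right) \left(- \frac{5}{3}\right) \frac{31}{60} = \frac{25}{3} \cdot \frac{31}{60} = \frac{155}{36}$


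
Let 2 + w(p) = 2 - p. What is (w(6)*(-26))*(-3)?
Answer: -468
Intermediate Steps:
w(p) = -p (w(p) = -2 + (2 - p) = -p)
(w(6)*(-26))*(-3) = (-1*6*(-26))*(-3) = -6*(-26)*(-3) = 156*(-3) = -468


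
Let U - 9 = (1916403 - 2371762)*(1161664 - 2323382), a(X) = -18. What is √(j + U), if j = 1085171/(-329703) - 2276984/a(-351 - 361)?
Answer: √57504329602080520969018/329703 ≈ 7.2732e+5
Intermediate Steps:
U = 528998746771 (U = 9 + (1916403 - 2371762)*(1161664 - 2323382) = 9 - 455359*(-1161718) = 9 + 528998746762 = 528998746771)
j = 125118153779/989109 (j = 1085171/(-329703) - 2276984/(-18) = 1085171*(-1/329703) - 2276984*(-1/18) = -1085171/329703 + 1138492/9 = 125118153779/989109 ≈ 1.2650e+5)
√(j + U) = √(125118153779/989109 + 528998746771) = √(523237546538070818/989109) = √57504329602080520969018/329703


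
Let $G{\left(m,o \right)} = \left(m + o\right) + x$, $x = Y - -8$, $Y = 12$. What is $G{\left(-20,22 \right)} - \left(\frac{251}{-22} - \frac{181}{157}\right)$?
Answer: $\frac{119377}{3454} \approx 34.562$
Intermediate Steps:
$x = 20$ ($x = 12 - -8 = 12 + 8 = 20$)
$G{\left(m,o \right)} = 20 + m + o$ ($G{\left(m,o \right)} = \left(m + o\right) + 20 = 20 + m + o$)
$G{\left(-20,22 \right)} - \left(\frac{251}{-22} - \frac{181}{157}\right) = \left(20 - 20 + 22\right) - \left(\frac{251}{-22} - \frac{181}{157}\right) = 22 - \left(251 \left(- \frac{1}{22}\right) - \frac{181}{157}\right) = 22 - \left(- \frac{251}{22} - \frac{181}{157}\right) = 22 - - \frac{43389}{3454} = 22 + \frac{43389}{3454} = \frac{119377}{3454}$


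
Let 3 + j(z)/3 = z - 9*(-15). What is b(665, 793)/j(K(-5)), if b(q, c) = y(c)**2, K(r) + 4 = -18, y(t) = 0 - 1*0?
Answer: 0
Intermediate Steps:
y(t) = 0 (y(t) = 0 + 0 = 0)
K(r) = -22 (K(r) = -4 - 18 = -22)
j(z) = 396 + 3*z (j(z) = -9 + 3*(z - 9*(-15)) = -9 + 3*(z + 135) = -9 + 3*(135 + z) = -9 + (405 + 3*z) = 396 + 3*z)
b(q, c) = 0 (b(q, c) = 0**2 = 0)
b(665, 793)/j(K(-5)) = 0/(396 + 3*(-22)) = 0/(396 - 66) = 0/330 = 0*(1/330) = 0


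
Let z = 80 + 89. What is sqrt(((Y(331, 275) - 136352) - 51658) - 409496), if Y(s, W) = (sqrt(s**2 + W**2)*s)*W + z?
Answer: sqrt(-597337 + 91025*sqrt(185186)) ≈ 6210.8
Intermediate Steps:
z = 169
Y(s, W) = 169 + W*s*sqrt(W**2 + s**2) (Y(s, W) = (sqrt(s**2 + W**2)*s)*W + 169 = (sqrt(W**2 + s**2)*s)*W + 169 = (s*sqrt(W**2 + s**2))*W + 169 = W*s*sqrt(W**2 + s**2) + 169 = 169 + W*s*sqrt(W**2 + s**2))
sqrt(((Y(331, 275) - 136352) - 51658) - 409496) = sqrt((((169 + 275*331*sqrt(275**2 + 331**2)) - 136352) - 51658) - 409496) = sqrt((((169 + 275*331*sqrt(75625 + 109561)) - 136352) - 51658) - 409496) = sqrt((((169 + 275*331*sqrt(185186)) - 136352) - 51658) - 409496) = sqrt((((169 + 91025*sqrt(185186)) - 136352) - 51658) - 409496) = sqrt(((-136183 + 91025*sqrt(185186)) - 51658) - 409496) = sqrt((-187841 + 91025*sqrt(185186)) - 409496) = sqrt(-597337 + 91025*sqrt(185186))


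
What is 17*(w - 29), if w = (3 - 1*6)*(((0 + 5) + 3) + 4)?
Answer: -1105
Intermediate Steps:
w = -36 (w = (3 - 6)*((5 + 3) + 4) = -3*(8 + 4) = -3*12 = -36)
17*(w - 29) = 17*(-36 - 29) = 17*(-65) = -1105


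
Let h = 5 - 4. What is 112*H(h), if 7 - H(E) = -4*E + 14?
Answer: -336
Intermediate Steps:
h = 1
H(E) = -7 + 4*E (H(E) = 7 - (-4*E + 14) = 7 - (14 - 4*E) = 7 + (-14 + 4*E) = -7 + 4*E)
112*H(h) = 112*(-7 + 4*1) = 112*(-7 + 4) = 112*(-3) = -336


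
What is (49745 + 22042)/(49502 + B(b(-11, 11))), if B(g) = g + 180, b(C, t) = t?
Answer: 71787/49693 ≈ 1.4446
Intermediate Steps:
B(g) = 180 + g
(49745 + 22042)/(49502 + B(b(-11, 11))) = (49745 + 22042)/(49502 + (180 + 11)) = 71787/(49502 + 191) = 71787/49693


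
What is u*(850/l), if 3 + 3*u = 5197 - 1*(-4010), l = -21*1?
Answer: -2607800/21 ≈ -1.2418e+5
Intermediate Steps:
l = -21
u = 3068 (u = -1 + (5197 - 1*(-4010))/3 = -1 + (5197 + 4010)/3 = -1 + (⅓)*9207 = -1 + 3069 = 3068)
u*(850/l) = 3068*(850/(-21)) = 3068*(850*(-1/21)) = 3068*(-850/21) = -2607800/21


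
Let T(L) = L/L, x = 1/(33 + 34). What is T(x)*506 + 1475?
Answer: 1981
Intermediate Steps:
x = 1/67 ≈ 0.014925
T(L) = 1
T(x)*506 + 1475 = 1*506 + 1475 = 506 + 1475 = 1981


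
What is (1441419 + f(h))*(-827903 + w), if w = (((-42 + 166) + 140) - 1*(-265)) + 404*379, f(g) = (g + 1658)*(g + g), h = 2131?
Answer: -11860290593346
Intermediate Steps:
f(g) = 2*g*(1658 + g) (f(g) = (1658 + g)*(2*g) = 2*g*(1658 + g))
w = 153645 (w = ((124 + 140) + 265) + 153116 = (264 + 265) + 153116 = 529 + 153116 = 153645)
(1441419 + f(h))*(-827903 + w) = (1441419 + 2*2131*(1658 + 2131))*(-827903 + 153645) = (1441419 + 2*2131*3789)*(-674258) = (1441419 + 16148718)*(-674258) = 17590137*(-674258) = -11860290593346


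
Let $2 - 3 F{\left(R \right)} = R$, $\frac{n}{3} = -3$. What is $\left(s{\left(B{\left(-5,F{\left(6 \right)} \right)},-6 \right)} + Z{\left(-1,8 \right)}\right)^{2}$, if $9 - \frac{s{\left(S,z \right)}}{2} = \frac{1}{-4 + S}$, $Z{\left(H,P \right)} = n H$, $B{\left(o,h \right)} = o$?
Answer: $\frac{60025}{81} \approx 741.05$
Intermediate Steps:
$n = -9$ ($n = 3 \left(-3\right) = -9$)
$F{\left(R \right)} = \frac{2}{3} - \frac{R}{3}$
$Z{\left(H,P \right)} = - 9 H$
$s{\left(S,z \right)} = 18 - \frac{2}{-4 + S}$
$\left(s{\left(B{\left(-5,F{\left(6 \right)} \right)},-6 \right)} + Z{\left(-1,8 \right)}\right)^{2} = \left(\frac{2 \left(-37 + 9 \left(-5\right)\right)}{-4 - 5} - -9\right)^{2} = \left(\frac{2 \left(-37 - 45\right)}{-9} + 9\right)^{2} = \left(2 \left(- \frac{1}{9}\right) \left(-82\right) + 9\right)^{2} = \left(\frac{164}{9} + 9\right)^{2} = \left(\frac{245}{9}\right)^{2} = \frac{60025}{81}$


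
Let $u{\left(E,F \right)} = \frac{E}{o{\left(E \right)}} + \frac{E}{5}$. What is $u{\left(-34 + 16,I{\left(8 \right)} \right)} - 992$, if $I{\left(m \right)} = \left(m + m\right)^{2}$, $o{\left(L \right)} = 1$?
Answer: $- \frac{5068}{5} \approx -1013.6$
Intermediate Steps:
$I{\left(m \right)} = 4 m^{2}$ ($I{\left(m \right)} = \left(2 m\right)^{2} = 4 m^{2}$)
$u{\left(E,F \right)} = \frac{6 E}{5}$ ($u{\left(E,F \right)} = \frac{E}{1} + \frac{E}{5} = E 1 + E \frac{1}{5} = E + \frac{E}{5} = \frac{6 E}{5}$)
$u{\left(-34 + 16,I{\left(8 \right)} \right)} - 992 = \frac{6 \left(-34 + 16\right)}{5} - 992 = \frac{6}{5} \left(-18\right) - 992 = - \frac{108}{5} - 992 = - \frac{5068}{5}$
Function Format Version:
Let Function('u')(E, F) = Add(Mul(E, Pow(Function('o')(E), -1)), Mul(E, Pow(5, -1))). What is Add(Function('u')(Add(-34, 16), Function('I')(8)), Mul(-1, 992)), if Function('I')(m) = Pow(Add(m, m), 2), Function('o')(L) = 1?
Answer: Rational(-5068, 5) ≈ -1013.6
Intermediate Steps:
Function('I')(m) = Mul(4, Pow(m, 2)) (Function('I')(m) = Pow(Mul(2, m), 2) = Mul(4, Pow(m, 2)))
Function('u')(E, F) = Mul(Rational(6, 5), E) (Function('u')(E, F) = Add(Mul(E, Pow(1, -1)), Mul(E, Pow(5, -1))) = Add(Mul(E, 1), Mul(E, Rational(1, 5))) = Add(E, Mul(Rational(1, 5), E)) = Mul(Rational(6, 5), E))
Add(Function('u')(Add(-34, 16), Function('I')(8)), Mul(-1, 992)) = Add(Mul(Rational(6, 5), Add(-34, 16)), Mul(-1, 992)) = Add(Mul(Rational(6, 5), -18), -992) = Add(Rational(-108, 5), -992) = Rational(-5068, 5)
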